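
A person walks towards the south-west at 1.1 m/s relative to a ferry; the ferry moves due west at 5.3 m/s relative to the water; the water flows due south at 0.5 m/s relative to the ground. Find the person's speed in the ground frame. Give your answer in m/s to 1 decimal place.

In east/north components (m/s): person relative to ferry = (-0.778, -0.778); ferry relative to water = (-5.300, 0.000); water relative to ground = (0.000, -0.500).
Sum = (-6.078, -1.278) m/s.
Speed = |(-6.078, -1.278)| = 6.211 m/s.

6.2 m/s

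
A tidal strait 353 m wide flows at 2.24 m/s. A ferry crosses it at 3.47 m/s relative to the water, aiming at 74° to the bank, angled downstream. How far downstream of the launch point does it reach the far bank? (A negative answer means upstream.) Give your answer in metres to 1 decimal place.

Perpendicular speed = 3.336 m/s; crossing time = 353 / 3.336 = 105.829 s.
Net downstream speed = 3.196 m/s.
Drift = 3.196 × 105.829 = 338.277 m (downstream).

338.3 m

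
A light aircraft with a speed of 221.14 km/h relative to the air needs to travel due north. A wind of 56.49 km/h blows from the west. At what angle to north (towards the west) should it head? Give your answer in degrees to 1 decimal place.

The wind pushes perpendicular to the desired track; the heading must have a component into the wind equal to 56.49 km/h: 221.14 sin θ = 56.49.
sin θ = 0.2554, so θ = 14.800°.

14.8°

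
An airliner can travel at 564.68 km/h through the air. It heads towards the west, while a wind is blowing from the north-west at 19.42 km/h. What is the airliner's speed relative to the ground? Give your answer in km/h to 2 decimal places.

Taking east as x and north as y: velocity relative to the air = (-564.680, 0.000) km/h; the air relative to ground = (13.732, -13.732) km/h.
Velocity relative to ground = (-564.680, 0.000) + (13.732, -13.732) = (-550.948, -13.732) km/h.
Speed = |(-550.948, -13.732)| = 551.119 km/h.

551.12 km/h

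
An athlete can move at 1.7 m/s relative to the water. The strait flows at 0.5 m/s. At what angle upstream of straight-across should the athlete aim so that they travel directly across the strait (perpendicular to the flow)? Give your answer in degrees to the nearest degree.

To cancel the current, the upstream component of the athlete's velocity must equal the flow: 1.7 sin θ = 0.5.
sin θ = 0.5 / 1.7 = 0.2941.
θ = arcsin(0.2941) = 17.105°.

17°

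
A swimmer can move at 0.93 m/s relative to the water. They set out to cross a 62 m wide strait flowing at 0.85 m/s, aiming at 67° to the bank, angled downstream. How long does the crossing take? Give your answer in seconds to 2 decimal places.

72.42 s

The component of the swimmer's velocity perpendicular to the bank is 0.93 × sin 67° = 0.856 m/s.
The flow acts along the bank and has no component across it.
Time = 62 / 0.856 = 72.424 s.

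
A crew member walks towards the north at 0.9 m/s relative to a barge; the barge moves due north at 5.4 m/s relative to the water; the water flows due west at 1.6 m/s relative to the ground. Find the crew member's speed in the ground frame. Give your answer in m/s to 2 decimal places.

In east/north components (m/s): crew member relative to barge = (0.000, 0.900); barge relative to water = (0.000, 5.400); water relative to ground = (-1.600, 0.000).
Sum = (-1.600, 6.300) m/s.
Speed = |(-1.600, 6.300)| = 6.500 m/s.

6.50 m/s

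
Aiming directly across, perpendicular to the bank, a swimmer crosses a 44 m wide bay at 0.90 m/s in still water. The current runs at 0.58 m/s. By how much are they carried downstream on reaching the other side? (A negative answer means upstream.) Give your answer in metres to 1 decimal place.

28.4 m

Perpendicular speed = 0.900 m/s; crossing time = 44 / 0.900 = 48.889 s.
Net downstream speed = 0.580 m/s.
Drift = 0.580 × 48.889 = 28.356 m (downstream).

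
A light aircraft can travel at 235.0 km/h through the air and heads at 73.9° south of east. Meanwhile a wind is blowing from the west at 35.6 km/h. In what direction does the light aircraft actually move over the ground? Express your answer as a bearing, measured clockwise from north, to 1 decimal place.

Taking east as x and north as y: velocity relative to the air = (65.169, -225.783) km/h; the air relative to ground = (35.600, 0.000) km/h.
Velocity relative to ground = (65.169, -225.783) + (35.600, 0.000) = (100.769, -225.783) km/h.
Bearing = atan2(100.77, -225.78) = 155.95° clockwise from north.

155.9°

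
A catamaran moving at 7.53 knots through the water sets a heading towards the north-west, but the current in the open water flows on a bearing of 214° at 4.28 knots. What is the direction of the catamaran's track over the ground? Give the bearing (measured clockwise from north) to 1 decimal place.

Taking east as x and north as y: velocity relative to the water = (-5.325, 5.325) knots; the water relative to ground = (-2.393, -3.548) knots.
Velocity relative to ground = (-5.325, 5.325) + (-2.393, -3.548) = (-7.718, 1.776) knots.
Bearing = atan2(-7.72, 1.78) = 282.96° clockwise from north.

283.0°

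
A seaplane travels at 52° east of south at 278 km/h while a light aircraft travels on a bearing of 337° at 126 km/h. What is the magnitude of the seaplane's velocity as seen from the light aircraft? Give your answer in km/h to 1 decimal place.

393.0 km/h

Taking east as x and north as y: seaplane velocity = (219.067, -171.154) km/h; light aircraft velocity = (-49.232, 115.984) km/h.
Velocity of seaplane relative to light aircraft = (219.067, -171.154) − (-49.232, 115.984) = (268.299, -287.138) km/h.
Magnitude = |(268.299, -287.138)| = 392.979 km/h.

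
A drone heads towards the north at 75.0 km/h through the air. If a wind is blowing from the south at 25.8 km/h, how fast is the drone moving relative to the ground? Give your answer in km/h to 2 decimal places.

100.80 km/h

Taking east as x and north as y: velocity relative to the air = (0.000, 75.000) km/h; the air relative to ground = (0.000, 25.800) km/h.
Velocity relative to ground = (0.000, 75.000) + (0.000, 25.800) = (0.000, 100.800) km/h.
Speed = |(0.000, 100.800)| = 100.800 km/h.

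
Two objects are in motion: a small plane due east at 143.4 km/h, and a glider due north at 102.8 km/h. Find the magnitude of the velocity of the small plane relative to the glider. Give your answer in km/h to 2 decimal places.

Taking east as x and north as y: small plane velocity = (143.400, 0.000) km/h; glider velocity = (0.000, 102.800) km/h.
Velocity of small plane relative to glider = (143.400, 0.000) − (0.000, 102.800) = (143.400, -102.800) km/h.
Magnitude = |(143.400, -102.800)| = 176.441 km/h.

176.44 km/h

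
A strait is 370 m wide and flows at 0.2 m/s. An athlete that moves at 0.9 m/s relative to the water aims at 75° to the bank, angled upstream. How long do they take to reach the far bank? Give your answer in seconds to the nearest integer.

The component of the athlete's velocity perpendicular to the bank is 0.9 × sin 75° = 0.869 m/s.
The flow acts along the bank and has no component across it.
Time = 370 / 0.869 = 425.614 s.

426 s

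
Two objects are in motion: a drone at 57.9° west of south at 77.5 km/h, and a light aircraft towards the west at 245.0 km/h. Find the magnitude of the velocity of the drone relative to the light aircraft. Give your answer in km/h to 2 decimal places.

184.02 km/h

Taking east as x and north as y: drone velocity = (-65.652, -41.183) km/h; light aircraft velocity = (-245.000, 0.000) km/h.
Velocity of drone relative to light aircraft = (-65.652, -41.183) − (-245.000, 0.000) = (179.348, -41.183) km/h.
Magnitude = |(179.348, -41.183)| = 184.016 km/h.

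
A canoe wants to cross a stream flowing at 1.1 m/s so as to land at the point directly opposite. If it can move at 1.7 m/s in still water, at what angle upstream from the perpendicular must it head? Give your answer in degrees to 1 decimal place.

To cancel the current, the upstream component of the canoe's velocity must equal the flow: 1.7 sin θ = 1.1.
sin θ = 1.1 / 1.7 = 0.6471.
θ = arcsin(0.6471) = 40.320°.

40.3°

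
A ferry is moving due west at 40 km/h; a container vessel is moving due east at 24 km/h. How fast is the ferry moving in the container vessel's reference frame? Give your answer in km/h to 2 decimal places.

64.00 km/h

Taking east as x and north as y: ferry velocity = (-40.000, 0.000) km/h; container vessel velocity = (24.000, 0.000) km/h.
Velocity of ferry relative to container vessel = (-40.000, 0.000) − (24.000, 0.000) = (-64.000, 0.000) km/h.
Magnitude = |(-64.000, 0.000)| = 64.000 km/h.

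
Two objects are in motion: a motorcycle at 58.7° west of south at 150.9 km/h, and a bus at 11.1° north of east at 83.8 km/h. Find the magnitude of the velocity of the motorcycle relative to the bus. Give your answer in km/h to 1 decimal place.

231.4 km/h

Taking east as x and north as y: motorcycle velocity = (-128.938, -78.395) km/h; bus velocity = (82.232, 16.133) km/h.
Velocity of motorcycle relative to bus = (-128.938, -78.395) − (82.232, 16.133) = (-211.170, -94.529) km/h.
Magnitude = |(-211.170, -94.529)| = 231.362 km/h.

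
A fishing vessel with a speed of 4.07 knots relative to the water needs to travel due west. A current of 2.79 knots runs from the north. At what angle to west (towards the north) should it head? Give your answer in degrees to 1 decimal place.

The current pushes perpendicular to the desired track; the heading must have a component into the current equal to 2.79 knots: 4.07 sin θ = 2.79.
sin θ = 0.6855, so θ = 43.275°.

43.3°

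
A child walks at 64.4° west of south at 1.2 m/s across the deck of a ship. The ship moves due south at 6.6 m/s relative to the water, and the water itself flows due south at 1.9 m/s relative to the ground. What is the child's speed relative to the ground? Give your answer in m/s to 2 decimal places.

9.08 m/s

In east/north components (m/s): child relative to ship = (-1.082, -0.519); ship relative to water = (0.000, -6.600); water relative to ground = (0.000, -1.900).
Sum = (-1.082, -9.019) m/s.
Speed = |(-1.082, -9.019)| = 9.083 m/s.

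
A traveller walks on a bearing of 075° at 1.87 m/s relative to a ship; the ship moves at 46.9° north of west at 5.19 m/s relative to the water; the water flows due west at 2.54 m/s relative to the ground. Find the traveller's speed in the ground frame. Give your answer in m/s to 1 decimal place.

In east/north components (m/s): traveller relative to ship = (1.806, 0.484); ship relative to water = (-3.546, 3.790); water relative to ground = (-2.540, 0.000).
Sum = (-4.280, 4.274) m/s.
Speed = |(-4.280, 4.274)| = 6.048 m/s.

6.0 m/s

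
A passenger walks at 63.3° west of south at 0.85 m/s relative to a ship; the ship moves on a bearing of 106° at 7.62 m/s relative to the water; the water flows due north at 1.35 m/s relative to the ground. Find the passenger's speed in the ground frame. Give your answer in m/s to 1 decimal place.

6.7 m/s

In east/north components (m/s): passenger relative to ship = (-0.759, -0.382); ship relative to water = (7.325, -2.100); water relative to ground = (0.000, 1.350).
Sum = (6.565, -1.132) m/s.
Speed = |(6.565, -1.132)| = 6.662 m/s.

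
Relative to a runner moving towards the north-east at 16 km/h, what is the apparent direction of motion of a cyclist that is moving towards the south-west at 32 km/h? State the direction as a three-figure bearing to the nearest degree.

225°

Taking east as x and north as y: cyclist velocity = (-22.627, -22.627) km/h; runner velocity = (11.314, 11.314) km/h.
Velocity of cyclist relative to runner = (-22.627, -22.627) − (11.314, 11.314) = (-33.941, -33.941) km/h.
Bearing = atan2(-33.94, -33.94) = 225.00° clockwise from north.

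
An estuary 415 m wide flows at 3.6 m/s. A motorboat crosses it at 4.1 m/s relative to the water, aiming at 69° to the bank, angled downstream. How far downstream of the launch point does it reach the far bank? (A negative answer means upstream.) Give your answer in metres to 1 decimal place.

Perpendicular speed = 3.828 m/s; crossing time = 415 / 3.828 = 108.421 s.
Net downstream speed = 5.069 m/s.
Drift = 5.069 × 108.421 = 549.618 m (downstream).

549.6 m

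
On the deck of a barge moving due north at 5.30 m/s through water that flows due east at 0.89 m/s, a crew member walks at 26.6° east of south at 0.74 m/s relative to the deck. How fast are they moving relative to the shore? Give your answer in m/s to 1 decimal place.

4.8 m/s

In east/north components (m/s): crew member relative to barge = (0.331, -0.662); barge relative to water = (0.000, 5.300); water relative to ground = (0.890, 0.000).
Sum = (1.221, 4.638) m/s.
Speed = |(1.221, 4.638)| = 4.796 m/s.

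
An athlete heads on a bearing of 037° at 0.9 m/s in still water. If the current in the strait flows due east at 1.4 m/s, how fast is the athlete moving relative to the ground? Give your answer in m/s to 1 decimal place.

Taking east as x and north as y: velocity relative to the water = (0.542, 0.719) m/s; the water relative to ground = (1.400, 0.000) m/s.
Velocity relative to ground = (0.542, 0.719) + (1.400, 0.000) = (1.942, 0.719) m/s.
Speed = |(1.942, 0.719)| = 2.070 m/s.

2.1 m/s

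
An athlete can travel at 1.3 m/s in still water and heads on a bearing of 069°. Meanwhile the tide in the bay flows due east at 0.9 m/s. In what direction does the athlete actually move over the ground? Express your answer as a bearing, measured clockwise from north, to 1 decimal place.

077.6°

Taking east as x and north as y: velocity relative to the water = (1.214, 0.466) m/s; the water relative to ground = (0.900, 0.000) m/s.
Velocity relative to ground = (1.214, 0.466) + (0.900, 0.000) = (2.114, 0.466) m/s.
Bearing = atan2(2.11, 0.47) = 77.57° clockwise from north.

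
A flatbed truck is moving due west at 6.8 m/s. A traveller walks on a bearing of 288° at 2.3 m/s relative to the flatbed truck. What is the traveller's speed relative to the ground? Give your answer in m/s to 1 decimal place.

Taking east as x and north as y: flatbed truck velocity = (-6.800, 0.000) m/s; traveller velocity relative to flatbed truck = (-2.187, 0.711) m/s.
Velocity relative to ground = (-6.800, 0.000) + (-2.187, 0.711) = (-8.987, 0.711) m/s.
Speed = |(-8.987, 0.711)| = 9.015 m/s.

9.0 m/s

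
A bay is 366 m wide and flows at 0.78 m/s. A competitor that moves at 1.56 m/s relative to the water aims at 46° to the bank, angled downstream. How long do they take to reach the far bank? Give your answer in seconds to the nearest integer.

The component of the competitor's velocity perpendicular to the bank is 1.56 × sin 46° = 1.122 m/s.
Only the cross-stream component determines the crossing time; the current contributes nothing perpendicular to the bank.
Time = 366 / 1.122 = 326.154 s.

326 s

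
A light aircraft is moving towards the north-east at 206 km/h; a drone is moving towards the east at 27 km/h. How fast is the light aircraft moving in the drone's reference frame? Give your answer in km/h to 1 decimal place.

187.9 km/h

Taking east as x and north as y: light aircraft velocity = (145.664, 145.664) km/h; drone velocity = (27.000, 0.000) km/h.
Velocity of light aircraft relative to drone = (145.664, 145.664) − (27.000, 0.000) = (118.664, 145.664) km/h.
Magnitude = |(118.664, 145.664)| = 187.881 km/h.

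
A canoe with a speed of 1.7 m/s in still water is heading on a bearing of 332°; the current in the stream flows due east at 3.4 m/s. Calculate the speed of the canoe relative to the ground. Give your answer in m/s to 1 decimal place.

3.0 m/s

Taking east as x and north as y: velocity relative to the water = (-0.798, 1.501) m/s; the water relative to ground = (3.400, 0.000) m/s.
Velocity relative to ground = (-0.798, 1.501) + (3.400, 0.000) = (2.602, 1.501) m/s.
Speed = |(2.602, 1.501)| = 3.004 m/s.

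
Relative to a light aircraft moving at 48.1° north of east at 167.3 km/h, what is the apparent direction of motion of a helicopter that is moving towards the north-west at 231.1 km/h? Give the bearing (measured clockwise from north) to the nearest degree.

Taking east as x and north as y: helicopter velocity = (-163.412, 163.412) km/h; light aircraft velocity = (111.728, 124.523) km/h.
Velocity of helicopter relative to light aircraft = (-163.412, 163.412) − (111.728, 124.523) = (-275.141, 38.889) km/h.
Bearing = atan2(-275.14, 38.89) = 278.05° clockwise from north.

278°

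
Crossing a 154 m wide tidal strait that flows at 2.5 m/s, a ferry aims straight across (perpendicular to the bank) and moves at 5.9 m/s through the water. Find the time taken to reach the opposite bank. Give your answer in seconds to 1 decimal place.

The component of the ferry's velocity perpendicular to the bank is 5.9 m/s.
The current is parallel to the bank, so it does not affect the crossing time.
Time = 154 / 5.900 = 26.102 s.

26.1 s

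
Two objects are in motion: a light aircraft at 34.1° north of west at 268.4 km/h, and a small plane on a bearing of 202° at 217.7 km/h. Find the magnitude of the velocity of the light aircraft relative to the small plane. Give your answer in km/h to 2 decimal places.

Taking east as x and north as y: light aircraft velocity = (-222.251, 150.476) km/h; small plane velocity = (-81.552, -201.848) km/h.
Velocity of light aircraft relative to small plane = (-222.251, 150.476) − (-81.552, -201.848) = (-140.700, 352.323) km/h.
Magnitude = |(-140.700, 352.323)| = 379.379 km/h.

379.38 km/h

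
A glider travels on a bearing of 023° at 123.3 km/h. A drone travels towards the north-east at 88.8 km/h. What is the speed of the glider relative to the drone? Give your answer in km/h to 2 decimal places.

Taking east as x and north as y: glider velocity = (48.177, 113.498) km/h; drone velocity = (62.791, 62.791) km/h.
Velocity of glider relative to drone = (48.177, 113.498) − (62.791, 62.791) = (-14.614, 50.707) km/h.
Magnitude = |(-14.614, 50.707)| = 52.771 km/h.

52.77 km/h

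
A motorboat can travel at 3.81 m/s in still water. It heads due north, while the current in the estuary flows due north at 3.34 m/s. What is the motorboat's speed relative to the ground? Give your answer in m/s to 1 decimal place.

Taking east as x and north as y: velocity relative to the water = (0.000, 3.810) m/s; the water relative to ground = (0.000, 3.340) m/s.
Velocity relative to ground = (0.000, 3.810) + (0.000, 3.340) = (0.000, 7.150) m/s.
Speed = |(0.000, 7.150)| = 7.150 m/s.

7.2 m/s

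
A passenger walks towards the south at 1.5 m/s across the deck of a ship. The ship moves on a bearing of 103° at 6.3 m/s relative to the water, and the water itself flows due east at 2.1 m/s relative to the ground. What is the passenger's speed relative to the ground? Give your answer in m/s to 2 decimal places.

8.74 m/s

In east/north components (m/s): passenger relative to ship = (0.000, -1.500); ship relative to water = (6.139, -1.417); water relative to ground = (2.100, 0.000).
Sum = (8.239, -2.917) m/s.
Speed = |(8.239, -2.917)| = 8.740 m/s.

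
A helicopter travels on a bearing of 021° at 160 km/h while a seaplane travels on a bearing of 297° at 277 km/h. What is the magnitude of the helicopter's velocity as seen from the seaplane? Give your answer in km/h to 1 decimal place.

Taking east as x and north as y: helicopter velocity = (57.339, 149.373) km/h; seaplane velocity = (-246.809, 125.755) km/h.
Velocity of helicopter relative to seaplane = (57.339, 149.373) − (-246.809, 125.755) = (304.148, 23.617) km/h.
Magnitude = |(304.148, 23.617)| = 305.063 km/h.

305.1 km/h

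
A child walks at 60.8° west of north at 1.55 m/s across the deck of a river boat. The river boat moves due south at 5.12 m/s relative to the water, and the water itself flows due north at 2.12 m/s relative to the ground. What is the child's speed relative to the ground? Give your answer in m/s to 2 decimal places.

In east/north components (m/s): child relative to river boat = (-1.353, 0.756); river boat relative to water = (0.000, -5.120); water relative to ground = (0.000, 2.120).
Sum = (-1.353, -2.244) m/s.
Speed = |(-1.353, -2.244)| = 2.620 m/s.

2.62 m/s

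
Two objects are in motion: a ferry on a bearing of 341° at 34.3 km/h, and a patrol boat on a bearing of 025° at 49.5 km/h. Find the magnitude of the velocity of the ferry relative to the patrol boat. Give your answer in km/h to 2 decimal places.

34.41 km/h

Taking east as x and north as y: ferry velocity = (-11.167, 32.431) km/h; patrol boat velocity = (20.920, 44.862) km/h.
Velocity of ferry relative to patrol boat = (-11.167, 32.431) − (20.920, 44.862) = (-32.087, -12.431) km/h.
Magnitude = |(-32.087, -12.431)| = 34.410 km/h.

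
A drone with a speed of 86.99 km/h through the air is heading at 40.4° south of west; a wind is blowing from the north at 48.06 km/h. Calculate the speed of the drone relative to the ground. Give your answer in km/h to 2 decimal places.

Taking east as x and north as y: velocity relative to the air = (-66.246, -56.380) km/h; the air relative to ground = (0.000, -48.060) km/h.
Velocity relative to ground = (-66.246, -56.380) + (0.000, -48.060) = (-66.246, -104.440) km/h.
Speed = |(-66.246, -104.440)| = 123.678 km/h.

123.68 km/h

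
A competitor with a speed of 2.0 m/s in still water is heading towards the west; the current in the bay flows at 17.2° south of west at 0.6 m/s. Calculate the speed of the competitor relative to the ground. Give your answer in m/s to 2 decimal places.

2.58 m/s

Taking east as x and north as y: velocity relative to the water = (-2.000, 0.000) m/s; the water relative to ground = (-0.573, -0.177) m/s.
Velocity relative to ground = (-2.000, 0.000) + (-0.573, -0.177) = (-2.573, -0.177) m/s.
Speed = |(-2.573, -0.177)| = 2.579 m/s.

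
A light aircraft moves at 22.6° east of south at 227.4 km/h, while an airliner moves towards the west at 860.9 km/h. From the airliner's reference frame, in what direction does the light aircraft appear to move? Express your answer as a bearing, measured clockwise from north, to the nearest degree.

Taking east as x and north as y: light aircraft velocity = (87.389, -209.938) km/h; airliner velocity = (-860.900, 0.000) km/h.
Velocity of light aircraft relative to airliner = (87.389, -209.938) − (-860.900, 0.000) = (948.289, -209.938) km/h.
Bearing = atan2(948.29, -209.94) = 102.48° clockwise from north.

102°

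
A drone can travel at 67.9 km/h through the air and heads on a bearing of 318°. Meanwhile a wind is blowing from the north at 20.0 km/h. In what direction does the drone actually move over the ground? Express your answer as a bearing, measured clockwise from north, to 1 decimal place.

303.8°

Taking east as x and north as y: velocity relative to the air = (-45.434, 50.460) km/h; the air relative to ground = (0.000, -20.000) km/h.
Velocity relative to ground = (-45.434, 50.460) + (0.000, -20.000) = (-45.434, 30.460) km/h.
Bearing = atan2(-45.43, 30.46) = 303.84° clockwise from north.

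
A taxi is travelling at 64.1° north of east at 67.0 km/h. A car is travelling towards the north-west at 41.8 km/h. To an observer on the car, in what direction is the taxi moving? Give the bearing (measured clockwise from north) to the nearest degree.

Taking east as x and north as y: taxi velocity = (29.266, 60.270) km/h; car velocity = (-29.557, 29.557) km/h.
Velocity of taxi relative to car = (29.266, 60.270) − (-29.557, 29.557) = (58.823, 30.713) km/h.
Bearing = atan2(58.82, 30.71) = 62.43° clockwise from north.

062°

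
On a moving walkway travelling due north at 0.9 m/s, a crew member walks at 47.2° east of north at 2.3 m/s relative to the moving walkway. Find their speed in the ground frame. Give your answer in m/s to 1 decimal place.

3.0 m/s

Taking east as x and north as y: moving walkway velocity = (0.000, 0.900) m/s; crew member velocity relative to moving walkway = (1.688, 1.563) m/s.
Velocity relative to ground = (0.000, 0.900) + (1.688, 1.563) = (1.688, 2.463) m/s.
Speed = |(1.688, 2.463)| = 2.985 m/s.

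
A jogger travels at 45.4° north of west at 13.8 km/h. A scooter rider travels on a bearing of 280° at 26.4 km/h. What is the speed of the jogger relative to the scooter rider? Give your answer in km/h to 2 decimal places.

17.13 km/h

Taking east as x and north as y: jogger velocity = (-9.690, 9.826) km/h; scooter rider velocity = (-25.999, 4.584) km/h.
Velocity of jogger relative to scooter rider = (-9.690, 9.826) − (-25.999, 4.584) = (16.309, 5.242) km/h.
Magnitude = |(16.309, 5.242)| = 17.131 km/h.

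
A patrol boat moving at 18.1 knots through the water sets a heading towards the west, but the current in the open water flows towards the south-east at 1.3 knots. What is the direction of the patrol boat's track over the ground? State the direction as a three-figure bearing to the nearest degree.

267°

Taking east as x and north as y: velocity relative to the water = (-18.100, 0.000) knots; the water relative to ground = (0.919, -0.919) knots.
Velocity relative to ground = (-18.100, 0.000) + (0.919, -0.919) = (-17.181, -0.919) knots.
Bearing = atan2(-17.18, -0.92) = 266.94° clockwise from north.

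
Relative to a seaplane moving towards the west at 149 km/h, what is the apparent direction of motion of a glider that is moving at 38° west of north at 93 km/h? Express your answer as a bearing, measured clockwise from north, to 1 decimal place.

051.4°

Taking east as x and north as y: glider velocity = (-57.257, 73.285) km/h; seaplane velocity = (-149.000, 0.000) km/h.
Velocity of glider relative to seaplane = (-57.257, 73.285) − (-149.000, 0.000) = (91.743, 73.285) km/h.
Bearing = atan2(91.74, 73.29) = 51.38° clockwise from north.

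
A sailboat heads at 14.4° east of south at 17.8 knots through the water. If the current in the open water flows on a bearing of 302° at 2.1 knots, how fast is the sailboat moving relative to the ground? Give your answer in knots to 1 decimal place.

Taking east as x and north as y: velocity relative to the water = (4.427, -17.241) knots; the water relative to ground = (-1.781, 1.113) knots.
Velocity relative to ground = (4.427, -17.241) + (-1.781, 1.113) = (2.646, -16.128) knots.
Speed = |(2.646, -16.128)| = 16.344 knots.

16.3 knots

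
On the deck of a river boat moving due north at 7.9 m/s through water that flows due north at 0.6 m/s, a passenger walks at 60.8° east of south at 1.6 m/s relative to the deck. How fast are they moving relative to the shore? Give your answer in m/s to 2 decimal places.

In east/north components (m/s): passenger relative to river boat = (1.397, -0.781); river boat relative to water = (0.000, 7.900); water relative to ground = (0.000, 0.600).
Sum = (1.397, 7.719) m/s.
Speed = |(1.397, 7.719)| = 7.845 m/s.

7.84 m/s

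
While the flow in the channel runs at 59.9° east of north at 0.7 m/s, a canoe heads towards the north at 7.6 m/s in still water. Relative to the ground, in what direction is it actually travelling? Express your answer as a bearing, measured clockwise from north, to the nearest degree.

Taking east as x and north as y: velocity relative to the water = (0.000, 7.600) m/s; the water relative to ground = (0.606, 0.351) m/s.
Velocity relative to ground = (0.000, 7.600) + (0.606, 0.351) = (0.606, 7.951) m/s.
Bearing = atan2(0.61, 7.95) = 4.36° clockwise from north.

004°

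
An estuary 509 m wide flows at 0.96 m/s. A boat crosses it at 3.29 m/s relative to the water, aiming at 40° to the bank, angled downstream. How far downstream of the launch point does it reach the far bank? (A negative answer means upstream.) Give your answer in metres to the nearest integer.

Perpendicular speed = 2.115 m/s; crossing time = 509 / 2.115 = 240.688 s.
Net downstream speed = 3.480 m/s.
Drift = 3.480 × 240.688 = 837.663 m (downstream).

838 m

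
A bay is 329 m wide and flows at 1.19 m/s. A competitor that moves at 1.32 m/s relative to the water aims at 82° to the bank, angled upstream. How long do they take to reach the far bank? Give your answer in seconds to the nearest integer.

252 s

The component of the competitor's velocity perpendicular to the bank is 1.32 × sin 82° = 1.307 m/s.
The flow acts along the bank and has no component across it.
Time = 329 / 1.307 = 251.692 s.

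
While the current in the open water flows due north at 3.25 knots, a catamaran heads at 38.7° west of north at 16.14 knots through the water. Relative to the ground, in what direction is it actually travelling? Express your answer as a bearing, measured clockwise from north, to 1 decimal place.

327.5°

Taking east as x and north as y: velocity relative to the water = (-10.091, 12.596) knots; the water relative to ground = (0.000, 3.250) knots.
Velocity relative to ground = (-10.091, 12.596) + (0.000, 3.250) = (-10.091, 15.846) knots.
Bearing = atan2(-10.09, 15.85) = 327.51° clockwise from north.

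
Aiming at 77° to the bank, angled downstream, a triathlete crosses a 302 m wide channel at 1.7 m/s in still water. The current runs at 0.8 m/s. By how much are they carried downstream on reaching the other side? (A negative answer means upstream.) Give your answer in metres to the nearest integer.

Perpendicular speed = 1.656 m/s; crossing time = 302 / 1.656 = 182.320 s.
Net downstream speed = 1.182 m/s.
Drift = 1.182 × 182.320 = 215.578 m (downstream).

216 m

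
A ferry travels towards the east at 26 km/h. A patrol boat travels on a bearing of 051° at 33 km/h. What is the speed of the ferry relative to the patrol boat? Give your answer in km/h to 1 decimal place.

20.8 km/h

Taking east as x and north as y: ferry velocity = (26.000, 0.000) km/h; patrol boat velocity = (25.646, 20.768) km/h.
Velocity of ferry relative to patrol boat = (26.000, 0.000) − (25.646, 20.768) = (0.354, -20.768) km/h.
Magnitude = |(0.354, -20.768)| = 20.771 km/h.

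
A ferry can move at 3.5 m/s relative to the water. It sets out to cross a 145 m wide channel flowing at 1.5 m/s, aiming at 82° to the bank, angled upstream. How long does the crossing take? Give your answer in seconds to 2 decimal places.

The component of the ferry's velocity perpendicular to the bank is 3.5 × sin 82° = 3.466 m/s.
Only the cross-stream component determines the crossing time; the current contributes nothing perpendicular to the bank.
Time = 145 / 3.466 = 41.836 s.

41.84 s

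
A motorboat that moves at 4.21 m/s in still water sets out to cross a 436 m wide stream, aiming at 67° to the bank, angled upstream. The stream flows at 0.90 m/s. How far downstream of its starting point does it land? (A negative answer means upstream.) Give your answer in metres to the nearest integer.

Perpendicular speed = 3.875 m/s; crossing time = 436 / 3.875 = 112.507 s.
Net downstream speed = -0.745 m/s.
Drift = -0.745 × 112.507 = -83.815 m (upstream).

-84 m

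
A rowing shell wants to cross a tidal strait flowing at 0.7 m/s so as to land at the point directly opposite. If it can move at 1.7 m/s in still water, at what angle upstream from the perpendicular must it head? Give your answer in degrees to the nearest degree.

24°

To cancel the current, the upstream component of the rowing shell's velocity must equal the flow: 1.7 sin θ = 0.7.
sin θ = 0.7 / 1.7 = 0.4118.
θ = arcsin(0.4118) = 24.316°.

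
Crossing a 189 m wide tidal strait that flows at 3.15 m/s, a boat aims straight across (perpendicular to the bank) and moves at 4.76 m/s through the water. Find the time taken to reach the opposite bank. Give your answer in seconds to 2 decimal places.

The component of the boat's velocity perpendicular to the bank is 4.76 m/s.
Only the cross-stream component determines the crossing time; the current contributes nothing perpendicular to the bank.
Time = 189 / 4.760 = 39.706 s.

39.71 s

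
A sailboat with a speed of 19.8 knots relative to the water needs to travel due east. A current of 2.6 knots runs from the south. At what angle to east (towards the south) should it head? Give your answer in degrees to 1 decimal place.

The current pushes perpendicular to the desired track; the heading must have a component into the current equal to 2.6 knots: 19.8 sin θ = 2.6.
sin θ = 0.1313, so θ = 7.545°.

7.5°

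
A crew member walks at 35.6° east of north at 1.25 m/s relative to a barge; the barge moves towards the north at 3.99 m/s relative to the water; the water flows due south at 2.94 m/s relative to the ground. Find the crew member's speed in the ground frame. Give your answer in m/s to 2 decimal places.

In east/north components (m/s): crew member relative to barge = (0.728, 1.016); barge relative to water = (0.000, 3.990); water relative to ground = (0.000, -2.940).
Sum = (0.728, 2.066) m/s.
Speed = |(0.728, 2.066)| = 2.191 m/s.

2.19 m/s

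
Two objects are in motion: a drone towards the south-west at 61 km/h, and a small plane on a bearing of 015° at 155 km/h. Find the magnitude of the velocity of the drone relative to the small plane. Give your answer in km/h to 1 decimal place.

210.1 km/h

Taking east as x and north as y: drone velocity = (-43.134, -43.134) km/h; small plane velocity = (40.117, 149.719) km/h.
Velocity of drone relative to small plane = (-43.134, -43.134) − (40.117, 149.719) = (-83.250, -192.852) km/h.
Magnitude = |(-83.250, -192.852)| = 210.054 km/h.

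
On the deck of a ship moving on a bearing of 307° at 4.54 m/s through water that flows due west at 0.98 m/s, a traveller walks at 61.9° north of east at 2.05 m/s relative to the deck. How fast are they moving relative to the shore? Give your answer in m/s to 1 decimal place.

In east/north components (m/s): traveller relative to ship = (0.966, 1.808); ship relative to water = (-3.626, 2.732); water relative to ground = (-0.980, 0.000).
Sum = (-3.640, 4.541) m/s.
Speed = |(-3.640, 4.541)| = 5.820 m/s.

5.8 m/s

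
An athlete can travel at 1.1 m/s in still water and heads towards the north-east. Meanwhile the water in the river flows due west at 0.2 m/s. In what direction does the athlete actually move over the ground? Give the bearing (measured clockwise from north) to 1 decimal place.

Taking east as x and north as y: velocity relative to the water = (0.778, 0.778) m/s; the water relative to ground = (-0.200, 0.000) m/s.
Velocity relative to ground = (0.778, 0.778) + (-0.200, 0.000) = (0.578, 0.778) m/s.
Bearing = atan2(0.58, 0.78) = 36.61° clockwise from north.

036.6°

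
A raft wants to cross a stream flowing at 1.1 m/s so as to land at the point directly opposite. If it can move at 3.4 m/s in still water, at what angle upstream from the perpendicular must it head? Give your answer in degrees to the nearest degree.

To cancel the current, the upstream component of the raft's velocity must equal the flow: 3.4 sin θ = 1.1.
sin θ = 1.1 / 3.4 = 0.3235.
θ = arcsin(0.3235) = 18.877°.

19°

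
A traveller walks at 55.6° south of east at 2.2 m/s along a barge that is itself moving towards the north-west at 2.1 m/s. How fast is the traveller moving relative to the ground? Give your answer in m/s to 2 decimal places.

Taking east as x and north as y: barge velocity = (-1.485, 1.485) m/s; traveller velocity relative to barge = (1.243, -1.815) m/s.
Velocity relative to ground = (-1.485, 1.485) + (1.243, -1.815) = (-0.242, -0.330) m/s.
Speed = |(-0.242, -0.330)| = 0.409 m/s.

0.41 m/s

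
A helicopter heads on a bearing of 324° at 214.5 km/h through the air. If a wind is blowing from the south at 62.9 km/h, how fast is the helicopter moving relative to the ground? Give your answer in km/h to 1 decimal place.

268.0 km/h

Taking east as x and north as y: velocity relative to the air = (-126.080, 173.534) km/h; the air relative to ground = (0.000, 62.900) km/h.
Velocity relative to ground = (-126.080, 173.534) + (0.000, 62.900) = (-126.080, 236.434) km/h.
Speed = |(-126.080, 236.434)| = 267.950 km/h.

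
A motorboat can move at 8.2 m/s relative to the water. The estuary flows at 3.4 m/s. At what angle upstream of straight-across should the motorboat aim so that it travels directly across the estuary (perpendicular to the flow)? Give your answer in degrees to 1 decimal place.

24.5°

To cancel the current, the upstream component of the motorboat's velocity must equal the flow: 8.2 sin θ = 3.4.
sin θ = 3.4 / 8.2 = 0.4146.
θ = arcsin(0.4146) = 24.496°.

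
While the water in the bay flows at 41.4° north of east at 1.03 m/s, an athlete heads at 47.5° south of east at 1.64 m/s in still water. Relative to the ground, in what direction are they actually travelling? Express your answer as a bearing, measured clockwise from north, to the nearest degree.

Taking east as x and north as y: velocity relative to the water = (1.108, -1.209) m/s; the water relative to ground = (0.773, 0.681) m/s.
Velocity relative to ground = (1.108, -1.209) + (0.773, 0.681) = (1.881, -0.528) m/s.
Bearing = atan2(1.88, -0.53) = 105.68° clockwise from north.

106°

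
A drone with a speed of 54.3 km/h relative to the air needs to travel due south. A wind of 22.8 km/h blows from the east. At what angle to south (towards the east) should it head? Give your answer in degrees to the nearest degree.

25°

The wind pushes perpendicular to the desired track; the heading must have a component into the wind equal to 22.8 km/h: 54.3 sin θ = 22.8.
sin θ = 0.4199, so θ = 24.828°.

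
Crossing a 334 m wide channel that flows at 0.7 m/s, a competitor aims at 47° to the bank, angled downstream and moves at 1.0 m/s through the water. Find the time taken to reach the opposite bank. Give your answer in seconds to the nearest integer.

457 s

The component of the competitor's velocity perpendicular to the bank is 1.0 × sin 47° = 0.731 m/s.
Only the cross-stream component determines the crossing time; the current contributes nothing perpendicular to the bank.
Time = 334 / 0.731 = 456.687 s.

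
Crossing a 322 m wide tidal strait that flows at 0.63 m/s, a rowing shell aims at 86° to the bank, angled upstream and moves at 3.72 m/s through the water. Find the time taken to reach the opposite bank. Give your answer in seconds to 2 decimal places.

86.77 s

The component of the rowing shell's velocity perpendicular to the bank is 3.72 × sin 86° = 3.711 m/s.
Only the cross-stream component determines the crossing time; the current contributes nothing perpendicular to the bank.
Time = 322 / 3.711 = 86.771 s.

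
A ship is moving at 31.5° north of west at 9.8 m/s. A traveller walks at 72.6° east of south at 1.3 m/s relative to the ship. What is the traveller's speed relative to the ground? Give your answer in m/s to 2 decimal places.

8.55 m/s

Taking east as x and north as y: ship velocity = (-8.356, 5.120) m/s; traveller velocity relative to ship = (1.241, -0.389) m/s.
Velocity relative to ground = (-8.356, 5.120) + (1.241, -0.389) = (-7.115, 4.732) m/s.
Speed = |(-7.115, 4.732)| = 8.545 m/s.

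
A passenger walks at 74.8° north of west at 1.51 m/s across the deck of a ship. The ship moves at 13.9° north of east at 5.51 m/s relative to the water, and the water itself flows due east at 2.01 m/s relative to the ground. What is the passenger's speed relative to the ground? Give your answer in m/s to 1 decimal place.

7.5 m/s

In east/north components (m/s): passenger relative to ship = (-0.396, 1.457); ship relative to water = (5.349, 1.324); water relative to ground = (2.010, 0.000).
Sum = (6.963, 2.781) m/s.
Speed = |(6.963, 2.781)| = 7.498 m/s.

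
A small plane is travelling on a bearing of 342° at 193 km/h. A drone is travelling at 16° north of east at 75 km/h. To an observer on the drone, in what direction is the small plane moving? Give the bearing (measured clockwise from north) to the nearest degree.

321°

Taking east as x and north as y: small plane velocity = (-59.640, 183.554) km/h; drone velocity = (72.095, 20.673) km/h.
Velocity of small plane relative to drone = (-59.640, 183.554) − (72.095, 20.673) = (-131.735, 162.881) km/h.
Bearing = atan2(-131.73, 162.88) = 321.03° clockwise from north.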